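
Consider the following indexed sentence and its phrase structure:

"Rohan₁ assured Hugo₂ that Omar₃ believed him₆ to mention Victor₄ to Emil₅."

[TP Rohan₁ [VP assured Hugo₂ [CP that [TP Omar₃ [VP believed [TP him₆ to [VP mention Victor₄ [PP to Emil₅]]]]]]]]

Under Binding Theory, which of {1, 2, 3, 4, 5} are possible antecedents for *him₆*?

*him* is a pronoun, so Principle B applies: it must be free in its binding domain.
Binding domain of *him₆*: the embedded TP, whose subject is Omar₃.
*Rohan₁* c-commands the pronoun but from outside its binding domain, and is not c-commanded by it → coindexation permitted.
*Hugo₂* c-commands the pronoun but from outside its binding domain, and is not c-commanded by it → coindexation permitted.
*Omar₃* c-commands the pronoun within its binding domain → coindexation would violate Principle B.
*Victor₄*: the pronoun c-commands this R-expression → coindexation would violate Principle C on *Victor₄*.
*Emil₅*: the pronoun c-commands this R-expression → coindexation would violate Principle C on *Emil₅*.

{1, 2}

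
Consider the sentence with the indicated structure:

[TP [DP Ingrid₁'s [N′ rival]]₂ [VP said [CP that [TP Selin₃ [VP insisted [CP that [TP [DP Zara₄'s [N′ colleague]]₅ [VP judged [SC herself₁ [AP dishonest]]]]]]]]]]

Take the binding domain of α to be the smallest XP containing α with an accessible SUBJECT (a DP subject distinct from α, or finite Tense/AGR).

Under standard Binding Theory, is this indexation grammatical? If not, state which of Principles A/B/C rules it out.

The two coindexed NPs are *Ingrid₁* and *herself₁*.
*herself₁* is an anaphor. Principle A requires it to be bound within its binding domain — the embedded TP, whose subject is [Zara₄'s colleague]₅.
Within that domain it is c-commanded by *[Zara₄'s colleague]₅*, which does not share its index.
*Ingrid₁* does not c-command the anaphor at all.
The anaphor is unbound in its domain → Principle A violation.

Principle A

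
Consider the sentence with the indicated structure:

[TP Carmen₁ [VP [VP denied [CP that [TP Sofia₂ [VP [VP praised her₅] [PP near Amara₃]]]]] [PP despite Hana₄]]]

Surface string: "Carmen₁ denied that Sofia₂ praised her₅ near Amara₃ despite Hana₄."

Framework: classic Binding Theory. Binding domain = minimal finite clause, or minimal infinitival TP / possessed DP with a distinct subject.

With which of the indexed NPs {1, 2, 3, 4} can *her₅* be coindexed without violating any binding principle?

{1, 3, 4}

*her* is a pronoun, so Principle B applies: it must be free in its binding domain.
Binding domain of *her₅*: the embedded TP, whose subject is Sofia₂.
*Carmen₁* c-commands the pronoun but from outside its binding domain, and is not c-commanded by it → coindexation permitted.
*Sofia₂* c-commands the pronoun within its binding domain → coindexation would violate Principle B.
*Amara₃* and the pronoun do not c-command one another → neither Principle B nor Principle C is at stake; coindexation permitted.
*Hana₄* and the pronoun do not c-command one another → neither Principle B nor Principle C is at stake; coindexation permitted.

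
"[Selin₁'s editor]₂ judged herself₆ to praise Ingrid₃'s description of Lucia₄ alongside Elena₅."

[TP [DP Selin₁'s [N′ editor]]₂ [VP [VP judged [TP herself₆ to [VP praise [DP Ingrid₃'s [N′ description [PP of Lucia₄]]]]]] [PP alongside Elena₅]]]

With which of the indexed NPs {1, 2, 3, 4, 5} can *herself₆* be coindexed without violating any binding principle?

{2}

*herself* is an anaphor, so Principle A applies: it must be bound in its binding domain.
Binding domain of *herself₆*: the matrix TP, whose subject is [Selin₁'s editor]₂.
*Selin₁* does not c-command the anaphor → cannot bind it.
*[Selin₁'s editor]₂* c-commands the anaphor within its binding domain → licit binder.
*Ingrid₃* does not c-command the anaphor → cannot bind it.
*Lucia₄* does not c-command the anaphor → cannot bind it.
*Elena₅* does not c-command the anaphor → cannot bind it.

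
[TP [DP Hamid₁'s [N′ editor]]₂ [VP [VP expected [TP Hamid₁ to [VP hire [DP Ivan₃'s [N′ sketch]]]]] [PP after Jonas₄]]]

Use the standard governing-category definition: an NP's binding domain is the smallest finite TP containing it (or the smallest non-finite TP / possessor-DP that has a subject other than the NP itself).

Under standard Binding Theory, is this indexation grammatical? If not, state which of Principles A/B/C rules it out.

The two coindexed NPs are *Hamid₁* and *Hamid₁*.
*Hamid₁* is an R-expression; no coindexed NP c-commands it, so Principle C holds.
*Hamid₁* is an R-expression; *Hamid₁* does not c-command it, and no other NP shares its index, so Principle C is satisfied.
All principles are respected.

grammatical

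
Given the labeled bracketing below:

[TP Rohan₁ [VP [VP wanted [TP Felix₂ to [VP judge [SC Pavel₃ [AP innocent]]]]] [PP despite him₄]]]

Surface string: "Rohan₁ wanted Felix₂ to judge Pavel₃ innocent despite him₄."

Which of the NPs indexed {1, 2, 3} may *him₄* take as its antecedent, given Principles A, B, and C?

*him* is a pronoun, so Principle B applies: it must be free in its binding domain.
Binding domain of *him₄*: the matrix TP, whose subject is Rohan₁.
*Rohan₁* c-commands the pronoun within its binding domain → coindexation would violate Principle B.
*Felix₂* and the pronoun do not c-command one another → neither Principle B nor Principle C is at stake; coindexation permitted.
*Pavel₃* and the pronoun do not c-command one another → neither Principle B nor Principle C is at stake; coindexation permitted.

{2, 3}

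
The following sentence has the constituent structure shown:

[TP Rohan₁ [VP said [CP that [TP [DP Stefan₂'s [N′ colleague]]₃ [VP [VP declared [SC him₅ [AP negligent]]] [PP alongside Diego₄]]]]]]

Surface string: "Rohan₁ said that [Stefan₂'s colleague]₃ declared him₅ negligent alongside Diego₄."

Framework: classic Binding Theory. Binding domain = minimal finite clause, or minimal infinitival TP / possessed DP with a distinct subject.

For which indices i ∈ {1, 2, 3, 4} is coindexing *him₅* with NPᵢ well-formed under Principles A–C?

{1, 2, 4}

*him* is a pronoun, so Principle B applies: it must be free in its binding domain.
Binding domain of *him₅*: the embedded TP, whose subject is [Stefan₂'s colleague]₃.
*Rohan₁* c-commands the pronoun but from outside its binding domain, and is not c-commanded by it → coindexation permitted.
*Stefan₂* and the pronoun do not c-command one another → neither Principle B nor Principle C is at stake; coindexation permitted.
*[Stefan₂'s colleague]₃* c-commands the pronoun within its binding domain → coindexation would violate Principle B.
*Diego₄* and the pronoun do not c-command one another → neither Principle B nor Principle C is at stake; coindexation permitted.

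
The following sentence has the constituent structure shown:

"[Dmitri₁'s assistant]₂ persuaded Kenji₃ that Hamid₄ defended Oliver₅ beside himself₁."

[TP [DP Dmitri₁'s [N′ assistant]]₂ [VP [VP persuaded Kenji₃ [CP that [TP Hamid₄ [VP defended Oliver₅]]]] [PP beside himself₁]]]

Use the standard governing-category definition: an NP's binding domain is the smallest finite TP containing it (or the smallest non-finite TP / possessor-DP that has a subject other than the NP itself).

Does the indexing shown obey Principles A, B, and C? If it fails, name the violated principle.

Principle A

The two coindexed NPs are *Dmitri₁* and *himself₁*.
*himself₁* is an anaphor. Principle A requires it to be bound within its binding domain — the matrix TP, whose subject is [Dmitri₁'s assistant]₂.
Within that domain it is c-commanded by *[Dmitri₁'s assistant]₂*, which does not share its index.
*Dmitri₁* does not c-command the anaphor at all.
The anaphor is unbound in its domain → Principle A violation.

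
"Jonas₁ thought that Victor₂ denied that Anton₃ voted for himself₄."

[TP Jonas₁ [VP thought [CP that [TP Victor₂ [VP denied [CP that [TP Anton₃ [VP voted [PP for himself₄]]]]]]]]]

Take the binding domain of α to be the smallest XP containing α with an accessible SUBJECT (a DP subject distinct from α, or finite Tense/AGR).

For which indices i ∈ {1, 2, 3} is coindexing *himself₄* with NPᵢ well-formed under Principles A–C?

*himself* is an anaphor, so Principle A applies: it must be bound in its binding domain.
Binding domain of *himself₄*: the embedded TP, whose subject is Anton₃.
*Jonas₁* c-commands the anaphor but is outside its binding domain → cannot satisfy Principle A.
*Victor₂* c-commands the anaphor but is outside its binding domain → cannot satisfy Principle A.
*Anton₃* c-commands the anaphor within its binding domain → licit binder.

{3}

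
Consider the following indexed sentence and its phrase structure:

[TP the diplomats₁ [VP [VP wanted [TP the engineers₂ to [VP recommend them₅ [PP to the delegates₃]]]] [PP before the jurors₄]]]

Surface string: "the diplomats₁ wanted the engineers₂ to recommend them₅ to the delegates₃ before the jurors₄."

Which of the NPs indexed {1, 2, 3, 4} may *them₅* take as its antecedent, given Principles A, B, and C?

{1, 4}

*them* is a pronoun, so Principle B applies: it must be free in its binding domain.
Binding domain of *them₅*: the embedded TP, whose subject is the engineers₂.
*the diplomats₁* c-commands the pronoun but from outside its binding domain, and is not c-commanded by it → coindexation permitted.
*the engineers₂* c-commands the pronoun within its binding domain → coindexation would violate Principle B.
*the delegates₃*: the pronoun c-commands this R-expression → coindexation would violate Principle C on *the delegates₃*.
*the jurors₄* and the pronoun do not c-command one another → neither Principle B nor Principle C is at stake; coindexation permitted.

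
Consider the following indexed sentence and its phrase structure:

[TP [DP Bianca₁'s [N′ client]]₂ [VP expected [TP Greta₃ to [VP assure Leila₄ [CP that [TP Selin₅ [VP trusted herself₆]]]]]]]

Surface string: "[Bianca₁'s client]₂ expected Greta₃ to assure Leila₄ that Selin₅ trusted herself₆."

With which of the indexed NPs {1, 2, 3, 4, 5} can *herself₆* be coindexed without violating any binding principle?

{5}

*herself* is an anaphor, so Principle A applies: it must be bound in its binding domain.
Binding domain of *herself₆*: the embedded TP, whose subject is Selin₅.
*Bianca₁* does not c-command the anaphor → cannot bind it.
*[Bianca₁'s client]₂* c-commands the anaphor but is outside its binding domain → cannot satisfy Principle A.
*Greta₃* c-commands the anaphor but is outside its binding domain → cannot satisfy Principle A.
*Leila₄* c-commands the anaphor but is outside its binding domain → cannot satisfy Principle A.
*Selin₅* c-commands the anaphor within its binding domain → licit binder.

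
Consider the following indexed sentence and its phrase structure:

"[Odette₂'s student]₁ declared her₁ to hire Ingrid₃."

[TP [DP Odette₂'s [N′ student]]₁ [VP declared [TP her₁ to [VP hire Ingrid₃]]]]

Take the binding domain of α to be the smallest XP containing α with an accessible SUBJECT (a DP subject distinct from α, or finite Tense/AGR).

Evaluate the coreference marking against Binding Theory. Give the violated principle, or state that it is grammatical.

The two coindexed NPs are *[Odette₂'s student]₁* and *her₁*.
*her₁* is a pronoun. Its binding domain is the matrix TP, whose subject is [Odette₂'s student]₁.
*[Odette₂'s student]₁* c-commands it within that domain and carries the same index.
The pronoun is locally bound → Principle B violation.

Principle B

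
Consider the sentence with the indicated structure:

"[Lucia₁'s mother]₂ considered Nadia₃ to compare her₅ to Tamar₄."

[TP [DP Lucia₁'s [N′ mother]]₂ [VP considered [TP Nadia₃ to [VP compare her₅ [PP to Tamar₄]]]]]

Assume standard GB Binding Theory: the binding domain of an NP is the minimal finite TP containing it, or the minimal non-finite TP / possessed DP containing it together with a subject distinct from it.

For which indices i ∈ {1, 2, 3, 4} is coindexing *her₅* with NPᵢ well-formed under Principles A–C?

{1, 2}

*her* is a pronoun, so Principle B applies: it must be free in its binding domain.
Binding domain of *her₅*: the embedded TP, whose subject is Nadia₃.
*Lucia₁* and the pronoun do not c-command one another → neither Principle B nor Principle C is at stake; coindexation permitted.
*[Lucia₁'s mother]₂* c-commands the pronoun but from outside its binding domain, and is not c-commanded by it → coindexation permitted.
*Nadia₃* c-commands the pronoun within its binding domain → coindexation would violate Principle B.
*Tamar₄*: the pronoun c-commands this R-expression → coindexation would violate Principle C on *Tamar₄*.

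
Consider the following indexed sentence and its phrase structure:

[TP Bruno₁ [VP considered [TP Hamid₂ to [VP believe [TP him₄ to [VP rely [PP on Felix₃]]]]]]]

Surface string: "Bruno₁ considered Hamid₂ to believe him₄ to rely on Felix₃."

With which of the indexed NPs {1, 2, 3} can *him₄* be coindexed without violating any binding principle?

{1}

*him* is a pronoun, so Principle B applies: it must be free in its binding domain.
Binding domain of *him₄*: the embedded TP, whose subject is Hamid₂.
*Bruno₁* c-commands the pronoun but from outside its binding domain, and is not c-commanded by it → coindexation permitted.
*Hamid₂* c-commands the pronoun within its binding domain → coindexation would violate Principle B.
*Felix₃*: the pronoun c-commands this R-expression → coindexation would violate Principle C on *Felix₃*.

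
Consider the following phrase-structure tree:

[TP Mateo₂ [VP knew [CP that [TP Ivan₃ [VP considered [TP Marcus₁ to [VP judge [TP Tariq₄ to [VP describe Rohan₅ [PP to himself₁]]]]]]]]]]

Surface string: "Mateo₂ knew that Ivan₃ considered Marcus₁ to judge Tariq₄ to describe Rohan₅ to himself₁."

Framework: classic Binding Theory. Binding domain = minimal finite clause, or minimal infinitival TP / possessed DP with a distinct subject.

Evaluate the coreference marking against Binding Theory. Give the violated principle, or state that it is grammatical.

Principle A

The two coindexed NPs are *Marcus₁* and *himself₁*.
*himself₁* is an anaphor. Principle A requires it to be bound within its binding domain — the embedded TP, whose subject is Tariq₄.
Within that domain it is c-commanded by *Tariq₄*, *Rohan₅*, none of which share its index.
*Marcus₁* does c-command the anaphor, but from outside its binding domain.
The anaphor is unbound in its domain → Principle A violation.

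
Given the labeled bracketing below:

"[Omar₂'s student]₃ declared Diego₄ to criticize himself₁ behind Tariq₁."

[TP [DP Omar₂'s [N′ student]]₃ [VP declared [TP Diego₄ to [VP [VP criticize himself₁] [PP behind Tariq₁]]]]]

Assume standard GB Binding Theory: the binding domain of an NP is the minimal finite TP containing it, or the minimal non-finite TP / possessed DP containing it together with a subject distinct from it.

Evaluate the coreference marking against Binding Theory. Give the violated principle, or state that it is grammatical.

The two coindexed NPs are *Tariq₁* and *himself₁*.
*himself₁* is an anaphor. Principle A requires it to be bound within its binding domain — the embedded TP, whose subject is Diego₄.
Within that domain it is c-commanded by *Diego₄*, which does not share its index.
*Tariq₁* does not c-command the anaphor at all.
The anaphor is unbound in its domain → Principle A violation.

Principle A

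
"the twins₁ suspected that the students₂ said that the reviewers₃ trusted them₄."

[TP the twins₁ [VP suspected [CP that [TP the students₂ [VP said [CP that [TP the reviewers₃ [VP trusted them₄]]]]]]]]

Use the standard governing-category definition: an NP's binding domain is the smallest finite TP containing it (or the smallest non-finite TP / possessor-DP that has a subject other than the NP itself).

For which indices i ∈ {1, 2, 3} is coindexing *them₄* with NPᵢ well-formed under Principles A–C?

{1, 2}

*them* is a pronoun, so Principle B applies: it must be free in its binding domain.
Binding domain of *them₄*: the embedded TP, whose subject is the reviewers₃.
*the twins₁* c-commands the pronoun but from outside its binding domain, and is not c-commanded by it → coindexation permitted.
*the students₂* c-commands the pronoun but from outside its binding domain, and is not c-commanded by it → coindexation permitted.
*the reviewers₃* c-commands the pronoun within its binding domain → coindexation would violate Principle B.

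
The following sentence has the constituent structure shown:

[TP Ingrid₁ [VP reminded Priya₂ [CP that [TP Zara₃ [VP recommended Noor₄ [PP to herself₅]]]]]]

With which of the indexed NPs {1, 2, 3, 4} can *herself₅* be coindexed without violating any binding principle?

*herself* is an anaphor, so Principle A applies: it must be bound in its binding domain.
Binding domain of *herself₅*: the embedded TP, whose subject is Zara₃.
*Ingrid₁* c-commands the anaphor but is outside its binding domain → cannot satisfy Principle A.
*Priya₂* c-commands the anaphor but is outside its binding domain → cannot satisfy Principle A.
*Zara₃* c-commands the anaphor within its binding domain → licit binder.
*Noor₄* c-commands the anaphor within its binding domain → licit binder.

{3, 4}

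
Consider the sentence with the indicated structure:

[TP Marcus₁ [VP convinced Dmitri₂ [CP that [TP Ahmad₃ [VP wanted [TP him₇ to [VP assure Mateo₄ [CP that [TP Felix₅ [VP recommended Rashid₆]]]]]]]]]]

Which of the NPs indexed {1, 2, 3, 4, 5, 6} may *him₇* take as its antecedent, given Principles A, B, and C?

*him* is a pronoun, so Principle B applies: it must be free in its binding domain.
Binding domain of *him₇*: the embedded TP, whose subject is Ahmad₃.
*Marcus₁* c-commands the pronoun but from outside its binding domain, and is not c-commanded by it → coindexation permitted.
*Dmitri₂* c-commands the pronoun but from outside its binding domain, and is not c-commanded by it → coindexation permitted.
*Ahmad₃* c-commands the pronoun within its binding domain → coindexation would violate Principle B.
*Mateo₄*: the pronoun c-commands this R-expression → coindexation would violate Principle C on *Mateo₄*.
*Felix₅*: the pronoun c-commands this R-expression → coindexation would violate Principle C on *Felix₅*.
*Rashid₆*: the pronoun c-commands this R-expression → coindexation would violate Principle C on *Rashid₆*.

{1, 2}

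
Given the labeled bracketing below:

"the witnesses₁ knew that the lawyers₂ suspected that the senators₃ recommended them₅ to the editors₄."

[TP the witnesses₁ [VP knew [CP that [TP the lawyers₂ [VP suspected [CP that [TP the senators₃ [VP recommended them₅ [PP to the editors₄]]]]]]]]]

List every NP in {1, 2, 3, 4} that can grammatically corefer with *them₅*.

{1, 2}

*them* is a pronoun, so Principle B applies: it must be free in its binding domain.
Binding domain of *them₅*: the embedded TP, whose subject is the senators₃.
*the witnesses₁* c-commands the pronoun but from outside its binding domain, and is not c-commanded by it → coindexation permitted.
*the lawyers₂* c-commands the pronoun but from outside its binding domain, and is not c-commanded by it → coindexation permitted.
*the senators₃* c-commands the pronoun within its binding domain → coindexation would violate Principle B.
*the editors₄*: the pronoun c-commands this R-expression → coindexation would violate Principle C on *the editors₄*.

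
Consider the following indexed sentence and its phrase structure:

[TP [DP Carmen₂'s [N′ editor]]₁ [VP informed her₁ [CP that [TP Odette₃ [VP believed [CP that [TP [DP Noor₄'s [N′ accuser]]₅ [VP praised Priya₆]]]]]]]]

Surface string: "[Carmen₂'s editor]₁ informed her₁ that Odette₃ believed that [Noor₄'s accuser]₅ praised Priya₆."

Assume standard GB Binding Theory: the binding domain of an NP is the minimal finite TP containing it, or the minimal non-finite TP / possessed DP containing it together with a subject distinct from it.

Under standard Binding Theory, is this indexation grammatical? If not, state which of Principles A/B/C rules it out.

Principle B

The two coindexed NPs are *[Carmen₂'s editor]₁* and *her₁*.
*her₁* is a pronoun. Its binding domain is the matrix TP, whose subject is [Carmen₂'s editor]₁.
*[Carmen₂'s editor]₁* c-commands it within that domain and carries the same index.
The pronoun is locally bound → Principle B violation.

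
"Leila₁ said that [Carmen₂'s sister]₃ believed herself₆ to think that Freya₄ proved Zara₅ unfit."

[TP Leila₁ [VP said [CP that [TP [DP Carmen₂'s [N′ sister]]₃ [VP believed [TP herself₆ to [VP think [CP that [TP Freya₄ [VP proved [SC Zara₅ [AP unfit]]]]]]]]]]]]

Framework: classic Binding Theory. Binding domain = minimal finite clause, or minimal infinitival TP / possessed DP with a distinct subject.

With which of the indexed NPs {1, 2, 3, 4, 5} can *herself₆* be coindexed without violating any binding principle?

{3}

*herself* is an anaphor, so Principle A applies: it must be bound in its binding domain.
Binding domain of *herself₆*: the embedded TP, whose subject is [Carmen₂'s sister]₃.
*Leila₁* c-commands the anaphor but is outside its binding domain → cannot satisfy Principle A.
*Carmen₂* does not c-command the anaphor → cannot bind it.
*[Carmen₂'s sister]₃* c-commands the anaphor within its binding domain → licit binder.
*Freya₄* does not c-command the anaphor → cannot bind it.
*Zara₅* does not c-command the anaphor → cannot bind it.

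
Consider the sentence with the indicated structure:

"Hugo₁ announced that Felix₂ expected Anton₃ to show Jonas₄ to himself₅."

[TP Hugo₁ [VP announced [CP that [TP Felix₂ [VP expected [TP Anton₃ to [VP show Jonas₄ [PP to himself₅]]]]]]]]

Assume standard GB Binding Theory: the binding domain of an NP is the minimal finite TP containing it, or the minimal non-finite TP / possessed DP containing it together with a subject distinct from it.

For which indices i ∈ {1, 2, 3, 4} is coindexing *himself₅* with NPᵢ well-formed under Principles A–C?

{3, 4}

*himself* is an anaphor, so Principle A applies: it must be bound in its binding domain.
Binding domain of *himself₅*: the embedded TP, whose subject is Anton₃.
*Hugo₁* c-commands the anaphor but is outside its binding domain → cannot satisfy Principle A.
*Felix₂* c-commands the anaphor but is outside its binding domain → cannot satisfy Principle A.
*Anton₃* c-commands the anaphor within its binding domain → licit binder.
*Jonas₄* c-commands the anaphor within its binding domain → licit binder.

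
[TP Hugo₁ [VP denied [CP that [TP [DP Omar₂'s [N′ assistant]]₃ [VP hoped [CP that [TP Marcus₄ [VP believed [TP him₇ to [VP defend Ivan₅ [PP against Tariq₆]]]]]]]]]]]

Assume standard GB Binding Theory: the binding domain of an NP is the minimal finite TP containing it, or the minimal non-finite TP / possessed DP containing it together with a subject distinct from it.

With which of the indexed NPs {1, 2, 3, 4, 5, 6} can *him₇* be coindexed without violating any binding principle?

{1, 2, 3}

*him* is a pronoun, so Principle B applies: it must be free in its binding domain.
Binding domain of *him₇*: the embedded TP, whose subject is Marcus₄.
*Hugo₁* c-commands the pronoun but from outside its binding domain, and is not c-commanded by it → coindexation permitted.
*Omar₂* and the pronoun do not c-command one another → neither Principle B nor Principle C is at stake; coindexation permitted.
*[Omar₂'s assistant]₃* c-commands the pronoun but from outside its binding domain, and is not c-commanded by it → coindexation permitted.
*Marcus₄* c-commands the pronoun within its binding domain → coindexation would violate Principle B.
*Ivan₅*: the pronoun c-commands this R-expression → coindexation would violate Principle C on *Ivan₅*.
*Tariq₆*: the pronoun c-commands this R-expression → coindexation would violate Principle C on *Tariq₆*.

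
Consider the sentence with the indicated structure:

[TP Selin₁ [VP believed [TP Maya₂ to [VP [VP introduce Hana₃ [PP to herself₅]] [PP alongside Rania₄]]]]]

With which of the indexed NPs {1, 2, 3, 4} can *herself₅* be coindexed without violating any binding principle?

*herself* is an anaphor, so Principle A applies: it must be bound in its binding domain.
Binding domain of *herself₅*: the embedded TP, whose subject is Maya₂.
*Selin₁* c-commands the anaphor but is outside its binding domain → cannot satisfy Principle A.
*Maya₂* c-commands the anaphor within its binding domain → licit binder.
*Hana₃* c-commands the anaphor within its binding domain → licit binder.
*Rania₄* does not c-command the anaphor → cannot bind it.

{2, 3}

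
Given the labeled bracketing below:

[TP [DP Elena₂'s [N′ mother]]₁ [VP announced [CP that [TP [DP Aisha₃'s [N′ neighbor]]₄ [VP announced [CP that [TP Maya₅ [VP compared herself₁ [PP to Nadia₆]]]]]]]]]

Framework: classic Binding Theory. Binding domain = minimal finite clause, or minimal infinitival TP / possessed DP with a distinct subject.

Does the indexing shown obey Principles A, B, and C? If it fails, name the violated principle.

Principle A

The two coindexed NPs are *[Elena₂'s mother]₁* and *herself₁*.
*herself₁* is an anaphor. Principle A requires it to be bound within its binding domain — the embedded TP, whose subject is Maya₅.
Within that domain it is c-commanded by *Maya₅*, which does not share its index.
*[Elena₂'s mother]₁* does c-command the anaphor, but from outside its binding domain.
The anaphor is unbound in its domain → Principle A violation.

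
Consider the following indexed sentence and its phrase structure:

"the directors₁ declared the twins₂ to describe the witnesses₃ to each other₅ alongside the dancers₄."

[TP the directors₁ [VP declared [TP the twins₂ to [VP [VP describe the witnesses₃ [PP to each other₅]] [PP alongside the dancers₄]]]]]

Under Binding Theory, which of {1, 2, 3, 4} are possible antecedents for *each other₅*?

{2, 3}

*each other* is an anaphor, so Principle A applies: it must be bound in its binding domain.
Binding domain of *each other₅*: the embedded TP, whose subject is the twins₂.
*the directors₁* c-commands the anaphor but is outside its binding domain → cannot satisfy Principle A.
*the twins₂* c-commands the anaphor within its binding domain → licit binder.
*the witnesses₃* c-commands the anaphor within its binding domain → licit binder.
*the dancers₄* does not c-command the anaphor → cannot bind it.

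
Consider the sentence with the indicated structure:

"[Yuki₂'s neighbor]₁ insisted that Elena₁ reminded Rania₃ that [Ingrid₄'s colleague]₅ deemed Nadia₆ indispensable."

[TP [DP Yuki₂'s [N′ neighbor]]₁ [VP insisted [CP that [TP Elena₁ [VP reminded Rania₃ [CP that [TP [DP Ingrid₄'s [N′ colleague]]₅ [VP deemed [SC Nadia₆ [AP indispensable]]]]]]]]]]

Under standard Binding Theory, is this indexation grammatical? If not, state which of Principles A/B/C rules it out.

Principle C

The two coindexed NPs are *[Yuki₂'s neighbor]₁* and *Elena₁*.
*Elena₁* is an R-expression. Principle C requires it to be free everywhere.
*[Yuki₂'s neighbor]₁* c-commands it and carries the same index.
The R-expression is bound → Principle C violation.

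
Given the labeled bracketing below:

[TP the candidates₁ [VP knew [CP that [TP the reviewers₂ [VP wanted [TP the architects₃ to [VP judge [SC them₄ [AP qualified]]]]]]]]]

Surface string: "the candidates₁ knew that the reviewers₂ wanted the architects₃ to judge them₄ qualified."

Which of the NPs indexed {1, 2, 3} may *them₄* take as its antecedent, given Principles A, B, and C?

{1, 2}

*them* is a pronoun, so Principle B applies: it must be free in its binding domain.
Binding domain of *them₄*: the embedded TP, whose subject is the architects₃.
*the candidates₁* c-commands the pronoun but from outside its binding domain, and is not c-commanded by it → coindexation permitted.
*the reviewers₂* c-commands the pronoun but from outside its binding domain, and is not c-commanded by it → coindexation permitted.
*the architects₃* c-commands the pronoun within its binding domain → coindexation would violate Principle B.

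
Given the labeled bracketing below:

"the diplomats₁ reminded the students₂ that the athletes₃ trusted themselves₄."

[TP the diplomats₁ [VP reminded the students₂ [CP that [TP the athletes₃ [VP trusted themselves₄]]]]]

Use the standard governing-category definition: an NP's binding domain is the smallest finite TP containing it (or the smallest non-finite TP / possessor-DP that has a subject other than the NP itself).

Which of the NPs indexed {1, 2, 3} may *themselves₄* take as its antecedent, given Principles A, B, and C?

*themselves* is an anaphor, so Principle A applies: it must be bound in its binding domain.
Binding domain of *themselves₄*: the embedded TP, whose subject is the athletes₃.
*the diplomats₁* c-commands the anaphor but is outside its binding domain → cannot satisfy Principle A.
*the students₂* c-commands the anaphor but is outside its binding domain → cannot satisfy Principle A.
*the athletes₃* c-commands the anaphor within its binding domain → licit binder.

{3}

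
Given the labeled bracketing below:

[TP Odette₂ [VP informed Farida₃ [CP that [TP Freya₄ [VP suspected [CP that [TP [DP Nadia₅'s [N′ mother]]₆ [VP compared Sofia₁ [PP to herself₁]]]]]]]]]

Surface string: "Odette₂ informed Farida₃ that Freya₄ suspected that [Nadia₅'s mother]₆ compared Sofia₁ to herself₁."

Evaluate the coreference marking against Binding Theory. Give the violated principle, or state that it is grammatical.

grammatical

The two coindexed NPs are *Sofia₁* and *herself₁*.
*herself₁* is an anaphor; its binding domain is the embedded TP, whose subject is [Nadia₅'s mother]₆. *Sofia₁* c-commands it within that domain and shares its index, so Principle A is satisfied.
*Sofia₁* is an R-expression; *herself₁* does not c-command it, and no other NP shares its index, so Principle C is satisfied.
All principles are respected.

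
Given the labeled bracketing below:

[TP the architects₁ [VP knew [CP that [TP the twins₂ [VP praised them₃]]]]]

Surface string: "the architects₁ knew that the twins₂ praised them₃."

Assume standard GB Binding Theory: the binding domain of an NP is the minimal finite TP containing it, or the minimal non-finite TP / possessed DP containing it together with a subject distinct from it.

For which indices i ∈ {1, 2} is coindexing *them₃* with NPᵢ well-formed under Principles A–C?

*them* is a pronoun, so Principle B applies: it must be free in its binding domain.
Binding domain of *them₃*: the embedded TP, whose subject is the twins₂.
*the architects₁* c-commands the pronoun but from outside its binding domain, and is not c-commanded by it → coindexation permitted.
*the twins₂* c-commands the pronoun within its binding domain → coindexation would violate Principle B.

{1}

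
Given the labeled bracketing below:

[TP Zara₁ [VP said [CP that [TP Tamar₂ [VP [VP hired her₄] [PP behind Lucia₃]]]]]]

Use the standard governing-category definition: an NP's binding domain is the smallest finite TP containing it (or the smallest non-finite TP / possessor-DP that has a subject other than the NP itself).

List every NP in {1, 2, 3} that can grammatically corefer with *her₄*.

*her* is a pronoun, so Principle B applies: it must be free in its binding domain.
Binding domain of *her₄*: the embedded TP, whose subject is Tamar₂.
*Zara₁* c-commands the pronoun but from outside its binding domain, and is not c-commanded by it → coindexation permitted.
*Tamar₂* c-commands the pronoun within its binding domain → coindexation would violate Principle B.
*Lucia₃* and the pronoun do not c-command one another → neither Principle B nor Principle C is at stake; coindexation permitted.

{1, 3}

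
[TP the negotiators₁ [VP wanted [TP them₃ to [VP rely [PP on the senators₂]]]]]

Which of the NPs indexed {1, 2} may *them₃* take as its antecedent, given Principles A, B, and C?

*them* is a pronoun, so Principle B applies: it must be free in its binding domain.
Binding domain of *them₃*: the matrix TP, whose subject is the negotiators₁.
*the negotiators₁* c-commands the pronoun within its binding domain → coindexation would violate Principle B.
*the senators₂*: the pronoun c-commands this R-expression → coindexation would violate Principle C on *the senators₂*.

none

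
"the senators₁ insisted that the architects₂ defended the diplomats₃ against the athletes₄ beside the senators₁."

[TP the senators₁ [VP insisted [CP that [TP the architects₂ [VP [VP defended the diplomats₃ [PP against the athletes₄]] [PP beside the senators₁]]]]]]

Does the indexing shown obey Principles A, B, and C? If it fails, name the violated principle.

Principle C

The two coindexed NPs are *the senators₁* (the lower occurrence) and *the senators₁* (the higher occurrence).
*the senators₁* (the lower occurrence) is an R-expression. Principle C requires it to be free everywhere.
*the senators₁* (the higher occurrence) c-commands it and carries the same index.
The R-expression is bound → Principle C violation.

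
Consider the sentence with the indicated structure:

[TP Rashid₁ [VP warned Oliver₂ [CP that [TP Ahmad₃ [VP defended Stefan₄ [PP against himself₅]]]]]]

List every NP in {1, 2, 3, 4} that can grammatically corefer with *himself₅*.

*himself* is an anaphor, so Principle A applies: it must be bound in its binding domain.
Binding domain of *himself₅*: the embedded TP, whose subject is Ahmad₃.
*Rashid₁* c-commands the anaphor but is outside its binding domain → cannot satisfy Principle A.
*Oliver₂* c-commands the anaphor but is outside its binding domain → cannot satisfy Principle A.
*Ahmad₃* c-commands the anaphor within its binding domain → licit binder.
*Stefan₄* c-commands the anaphor within its binding domain → licit binder.

{3, 4}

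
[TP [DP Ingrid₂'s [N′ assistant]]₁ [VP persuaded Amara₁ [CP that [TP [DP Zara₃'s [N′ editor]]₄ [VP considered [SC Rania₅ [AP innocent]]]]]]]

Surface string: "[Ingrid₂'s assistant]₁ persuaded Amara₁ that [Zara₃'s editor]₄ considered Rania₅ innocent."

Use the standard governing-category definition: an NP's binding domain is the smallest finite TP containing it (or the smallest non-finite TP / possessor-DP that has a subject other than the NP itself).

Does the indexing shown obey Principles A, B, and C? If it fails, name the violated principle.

Principle C

The two coindexed NPs are *[Ingrid₂'s assistant]₁* and *Amara₁*.
*Amara₁* is an R-expression. Principle C requires it to be free everywhere.
*[Ingrid₂'s assistant]₁* c-commands it and carries the same index.
The R-expression is bound → Principle C violation.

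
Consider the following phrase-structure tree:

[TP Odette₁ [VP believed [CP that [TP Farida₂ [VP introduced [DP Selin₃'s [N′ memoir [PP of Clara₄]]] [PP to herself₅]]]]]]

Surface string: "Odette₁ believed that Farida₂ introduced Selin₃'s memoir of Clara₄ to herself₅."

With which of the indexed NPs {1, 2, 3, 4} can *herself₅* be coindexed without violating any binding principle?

{2}

*herself* is an anaphor, so Principle A applies: it must be bound in its binding domain.
Binding domain of *herself₅*: the embedded TP, whose subject is Farida₂.
*Odette₁* c-commands the anaphor but is outside its binding domain → cannot satisfy Principle A.
*Farida₂* c-commands the anaphor within its binding domain → licit binder.
*Selin₃* does not c-command the anaphor → cannot bind it.
*Clara₄* does not c-command the anaphor → cannot bind it.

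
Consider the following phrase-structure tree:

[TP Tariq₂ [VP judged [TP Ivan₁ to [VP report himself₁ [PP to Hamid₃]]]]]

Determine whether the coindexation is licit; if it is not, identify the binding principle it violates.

The two coindexed NPs are *Ivan₁* and *himself₁*.
*himself₁* is an anaphor; its binding domain is the embedded TP, whose subject is Ivan₁. *Ivan₁* c-commands it within that domain and shares its index, so Principle A is satisfied.
*Ivan₁* is an R-expression; *himself₁* does not c-command it, and no other NP shares its index, so Principle C is satisfied.
All principles are respected.

grammatical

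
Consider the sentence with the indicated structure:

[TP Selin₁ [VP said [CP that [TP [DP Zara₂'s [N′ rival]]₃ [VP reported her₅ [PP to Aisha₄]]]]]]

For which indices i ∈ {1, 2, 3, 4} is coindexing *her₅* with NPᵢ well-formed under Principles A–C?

*her* is a pronoun, so Principle B applies: it must be free in its binding domain.
Binding domain of *her₅*: the embedded TP, whose subject is [Zara₂'s rival]₃.
*Selin₁* c-commands the pronoun but from outside its binding domain, and is not c-commanded by it → coindexation permitted.
*Zara₂* and the pronoun do not c-command one another → neither Principle B nor Principle C is at stake; coindexation permitted.
*[Zara₂'s rival]₃* c-commands the pronoun within its binding domain → coindexation would violate Principle B.
*Aisha₄*: the pronoun c-commands this R-expression → coindexation would violate Principle C on *Aisha₄*.

{1, 2}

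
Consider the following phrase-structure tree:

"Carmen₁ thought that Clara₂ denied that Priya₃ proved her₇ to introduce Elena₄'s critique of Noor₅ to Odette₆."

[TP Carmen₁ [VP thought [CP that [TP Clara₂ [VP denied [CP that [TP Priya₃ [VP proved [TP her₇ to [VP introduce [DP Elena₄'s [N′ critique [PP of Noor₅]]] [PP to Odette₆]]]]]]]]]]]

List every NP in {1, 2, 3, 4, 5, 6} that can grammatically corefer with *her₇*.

*her* is a pronoun, so Principle B applies: it must be free in its binding domain.
Binding domain of *her₇*: the embedded TP, whose subject is Priya₃.
*Carmen₁* c-commands the pronoun but from outside its binding domain, and is not c-commanded by it → coindexation permitted.
*Clara₂* c-commands the pronoun but from outside its binding domain, and is not c-commanded by it → coindexation permitted.
*Priya₃* c-commands the pronoun within its binding domain → coindexation would violate Principle B.
*Elena₄*: the pronoun c-commands this R-expression → coindexation would violate Principle C on *Elena₄*.
*Noor₅*: the pronoun c-commands this R-expression → coindexation would violate Principle C on *Noor₅*.
*Odette₆*: the pronoun c-commands this R-expression → coindexation would violate Principle C on *Odette₆*.

{1, 2}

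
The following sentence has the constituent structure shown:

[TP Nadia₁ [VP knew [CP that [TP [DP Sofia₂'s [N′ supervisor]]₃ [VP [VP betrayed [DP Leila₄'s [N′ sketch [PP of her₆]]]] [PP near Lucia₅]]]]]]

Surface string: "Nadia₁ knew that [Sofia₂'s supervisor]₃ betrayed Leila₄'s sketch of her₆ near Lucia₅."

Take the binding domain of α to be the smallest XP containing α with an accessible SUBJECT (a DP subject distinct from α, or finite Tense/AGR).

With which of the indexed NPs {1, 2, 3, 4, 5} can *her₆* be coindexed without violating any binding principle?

{1, 2, 3, 5}

*her* is a pronoun, so Principle B applies: it must be free in its binding domain.
Binding domain of *her₆*: the possessed DP, whose subject is Leila₄.
*Nadia₁* c-commands the pronoun but from outside its binding domain, and is not c-commanded by it → coindexation permitted.
*Sofia₂* and the pronoun do not c-command one another → neither Principle B nor Principle C is at stake; coindexation permitted.
*[Sofia₂'s supervisor]₃* c-commands the pronoun but from outside its binding domain, and is not c-commanded by it → coindexation permitted.
*Leila₄* c-commands the pronoun within its binding domain → coindexation would violate Principle B.
*Lucia₅* and the pronoun do not c-command one another → neither Principle B nor Principle C is at stake; coindexation permitted.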